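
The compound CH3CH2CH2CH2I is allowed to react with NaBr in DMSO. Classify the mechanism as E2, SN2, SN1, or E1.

Conditions: a primary substrate with a strong nucleophile in the polar aprotic solvent DMSO.
These conditions are the textbook signature of the SN2 pathway.
An unhindered substrate with a strong nucleophile in a polar aprotic solvent favours one-step backside displacement.

SN2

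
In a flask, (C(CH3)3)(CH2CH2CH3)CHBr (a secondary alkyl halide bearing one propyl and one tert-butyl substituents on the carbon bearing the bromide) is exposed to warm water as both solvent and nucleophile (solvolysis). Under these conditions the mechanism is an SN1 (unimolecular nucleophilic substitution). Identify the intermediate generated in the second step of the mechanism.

tertiary carbocation

Step 1: The C–Br bond breaks with both electrons going to the bromide; Br⁻ leaves and a secondary carbocation remains.
Step 2: Carbocation rearrangement: a 1,2-methyl shift from the adjacent tert-butyl carbon converts the initially-formed secondary cation into the more stable tertiary cation.
After step 2 the species present is a tertiary carbocation.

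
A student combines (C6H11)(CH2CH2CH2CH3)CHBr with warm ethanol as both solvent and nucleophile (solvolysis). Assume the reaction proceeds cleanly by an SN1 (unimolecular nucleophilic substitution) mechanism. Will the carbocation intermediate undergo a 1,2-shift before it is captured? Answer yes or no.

yes

The first-formed carbocation is secondary.
The adjacent cyclohexyl carbon already bears 2 other carbon substituents and has a hydrogen to migrate; after a 1,2-hydride shift from that carbon the positive charge sits on a tertiary centre.
Tertiary is more stable than secondary, so the shift occurs.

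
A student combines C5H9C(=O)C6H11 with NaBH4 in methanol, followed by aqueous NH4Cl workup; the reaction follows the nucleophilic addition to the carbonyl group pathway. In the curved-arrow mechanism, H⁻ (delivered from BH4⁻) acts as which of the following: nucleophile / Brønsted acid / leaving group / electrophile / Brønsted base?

nucleophile

Step 1: A lone pair / filled orbital on H⁻ (delivered from BH4⁻) attacks the electrophilic carbonyl carbon; the π(C=O) electrons shift onto oxygen, producing a tetrahedral alkoxide intermediate.
H⁻ (delivered from BH4⁻) donates an electron pair to form a new σ-bond to carbon — it is the nucleophile.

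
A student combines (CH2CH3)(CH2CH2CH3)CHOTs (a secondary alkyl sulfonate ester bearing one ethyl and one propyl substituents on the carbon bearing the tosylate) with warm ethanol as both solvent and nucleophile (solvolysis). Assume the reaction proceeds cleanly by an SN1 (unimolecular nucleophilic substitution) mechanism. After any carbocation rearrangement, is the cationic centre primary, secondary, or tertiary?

Step 1: Ionisation: the C–O σ-bond cleaves heterolytically; both bonding electrons depart with TsO⁻, leaving a secondary carbocation at the α-carbon.
No single 1,2-shift to an adjacent carbon would give a more-substituted cation, so no rearrangement occurs.

secondary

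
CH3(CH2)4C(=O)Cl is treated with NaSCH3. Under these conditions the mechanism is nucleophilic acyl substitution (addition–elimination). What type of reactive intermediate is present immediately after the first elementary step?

tetrahedral intermediate

Step 1: Nucleophilic addition of CH3S⁻ to the acyl carbon breaks the π(C=O) bond and yields a tetrahedral, anionic intermediate.
After step 1 the species present is a tetrahedral intermediate.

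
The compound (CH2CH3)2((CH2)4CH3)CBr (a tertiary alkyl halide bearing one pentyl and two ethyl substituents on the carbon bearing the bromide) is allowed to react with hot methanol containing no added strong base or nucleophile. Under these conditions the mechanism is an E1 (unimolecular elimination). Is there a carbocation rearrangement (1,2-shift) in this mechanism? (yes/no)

no

The first-formed carbocation is tertiary.
No single 1,2-shift to an adjacent carbon would produce a more-substituted cation than the one already present, so no rearrangement occurs.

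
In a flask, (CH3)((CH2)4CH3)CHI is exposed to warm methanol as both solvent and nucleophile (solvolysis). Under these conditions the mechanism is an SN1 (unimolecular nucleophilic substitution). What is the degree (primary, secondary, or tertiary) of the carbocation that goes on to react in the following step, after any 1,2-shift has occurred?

secondary

Step 1: Unassisted departure of I⁻ (taking the C–I bonding pair) generates a secondary carbocation.
No single 1,2-shift to an adjacent carbon would give a more-substituted cation, so no rearrangement occurs.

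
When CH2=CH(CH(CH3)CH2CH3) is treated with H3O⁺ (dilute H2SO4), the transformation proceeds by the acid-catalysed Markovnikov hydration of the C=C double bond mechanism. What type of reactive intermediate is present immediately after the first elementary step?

secondary carbocation

Step 1: Protonation of the alkene by H3O⁺: the π bond acts as the nucleophile and picks up H⁺, giving the more stable (Markovnikov) secondary carbocation. H2O is released.
After step 1 the species present is a secondary carbocation.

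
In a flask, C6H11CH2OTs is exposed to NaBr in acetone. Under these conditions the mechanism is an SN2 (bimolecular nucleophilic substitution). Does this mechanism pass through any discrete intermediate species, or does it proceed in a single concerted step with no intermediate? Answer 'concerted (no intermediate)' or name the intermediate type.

Br⁻ attacks the back face of the α-carbon while TsO⁻ departs with the C–O bonding pair — a single concerted displacement through a pentacoordinate transition state.
All bond changes occur in one transition state; no discrete intermediate is formed.

concerted (no intermediate)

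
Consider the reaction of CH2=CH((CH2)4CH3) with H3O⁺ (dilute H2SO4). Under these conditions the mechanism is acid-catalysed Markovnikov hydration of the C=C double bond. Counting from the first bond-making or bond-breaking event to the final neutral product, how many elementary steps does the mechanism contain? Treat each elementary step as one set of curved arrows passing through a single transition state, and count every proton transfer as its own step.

3

Step 1: Protonation of the alkene by H3O⁺: the π bond acts as the nucleophile and picks up H⁺, giving the more stable (Markovnikov) secondary carbocation. H2O is released.
(No 1,2-shift: no single shift to an adjacent carbon would give a more stable cation.)
Step 2: Water acts as the nucleophile: an oxygen lone pair bonds to the cationic carbon, giving an oxonium-ion intermediate.
Step 3: H2O removes a proton from the oxonium oxygen, regenerating H3O⁺ and giving the neutral alcohol.
Total: 3 elementary steps.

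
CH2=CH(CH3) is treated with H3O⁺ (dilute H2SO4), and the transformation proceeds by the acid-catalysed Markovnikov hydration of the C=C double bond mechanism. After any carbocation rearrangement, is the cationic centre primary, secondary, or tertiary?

Step 1: Protonation of the alkene by H3O⁺: the π bond acts as the nucleophile and picks up H⁺, giving the more stable (Markovnikov) secondary carbocation. H2O is released.
No single 1,2-shift to an adjacent carbon would give a more-substituted cation, so no rearrangement occurs.

secondary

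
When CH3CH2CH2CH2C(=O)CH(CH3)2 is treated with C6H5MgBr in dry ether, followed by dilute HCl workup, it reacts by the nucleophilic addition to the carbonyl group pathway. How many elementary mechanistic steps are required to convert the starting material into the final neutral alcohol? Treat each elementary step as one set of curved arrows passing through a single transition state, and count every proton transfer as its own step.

Step 1: A lone pair / filled orbital on the carbanion-like carbon of C6H5MgBr attacks the electrophilic carbonyl carbon; the π(C=O) electrons shift onto oxygen, producing a tetrahedral alkoxide intermediate.
Step 2: Protonation of the alkoxide by dilute HCl workup furnishes an alcohol.
Total: 2 elementary steps.

2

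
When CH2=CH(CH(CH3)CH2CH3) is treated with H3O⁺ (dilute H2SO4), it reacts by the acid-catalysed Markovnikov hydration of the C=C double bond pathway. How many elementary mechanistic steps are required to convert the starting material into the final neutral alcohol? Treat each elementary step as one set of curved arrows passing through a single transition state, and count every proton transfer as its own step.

4

Step 1: The π electrons of the C=C bond attack a proton of H3O⁺; Markovnikov addition places the new C–H on the less-substituted alkene carbon, so the positive charge ends up on the more-substituted carbon — a secondary carbocation. H2O is released.
Step 2: Carbocation rearrangement: a 1,2-hydride shift from the adjacent sec-butyl carbon converts the initially-formed secondary cation into the more stable tertiary cation.
Step 3: Nucleophilic capture of the cation by H2O produces the protonated alcohol (an oxonium ion).
Step 4: Proton transfer from the O–H of the oxonium ion to H2O completes the catalytic cycle and yields the alcohol.
Total: 4 elementary steps.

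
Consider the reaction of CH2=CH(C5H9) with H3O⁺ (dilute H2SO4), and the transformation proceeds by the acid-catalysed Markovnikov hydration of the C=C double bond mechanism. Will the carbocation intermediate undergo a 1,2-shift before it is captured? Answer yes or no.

yes

The first-formed carbocation is secondary.
The adjacent cyclopentyl carbon already bears 2 other carbon substituents and has a hydrogen to migrate; after a 1,2-hydride shift from that carbon the positive charge sits on a tertiary centre.
Tertiary is more stable than secondary, so the shift occurs.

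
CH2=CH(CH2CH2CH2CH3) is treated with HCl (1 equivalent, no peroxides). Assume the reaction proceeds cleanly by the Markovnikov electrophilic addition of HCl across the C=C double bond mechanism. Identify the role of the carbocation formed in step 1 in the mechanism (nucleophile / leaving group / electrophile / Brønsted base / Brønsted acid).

electrophile

Step 2: The Cl⁻ anion donates a lone pair to the carbocation, forming the new C–Cl σ-bond and giving the neutral alkyl halide.
The carbocation formed in step 1 accepts an electron pair into an empty or π* orbital — it is the electrophile.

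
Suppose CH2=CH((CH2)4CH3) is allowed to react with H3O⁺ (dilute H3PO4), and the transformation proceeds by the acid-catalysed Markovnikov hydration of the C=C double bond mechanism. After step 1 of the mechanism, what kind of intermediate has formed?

Step 1: Protonation of the alkene by H3O⁺: the π bond acts as the nucleophile and picks up H⁺, giving the more stable (Markovnikov) secondary carbocation. H2O is released.
After step 1 the species present is a secondary carbocation.

secondary carbocation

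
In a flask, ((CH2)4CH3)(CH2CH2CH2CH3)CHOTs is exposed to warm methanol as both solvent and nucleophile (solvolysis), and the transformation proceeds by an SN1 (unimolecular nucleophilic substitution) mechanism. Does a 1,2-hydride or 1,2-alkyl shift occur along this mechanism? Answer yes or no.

no

The first-formed carbocation is secondary.
No single 1,2-shift to an adjacent carbon would produce a more-substituted cation than the one already present, so no rearrangement occurs.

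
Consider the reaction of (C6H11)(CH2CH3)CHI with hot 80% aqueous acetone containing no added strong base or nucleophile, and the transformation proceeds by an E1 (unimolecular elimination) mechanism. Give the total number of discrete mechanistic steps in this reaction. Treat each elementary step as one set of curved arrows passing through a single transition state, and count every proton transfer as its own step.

3

Step 1: Unassisted departure of I⁻ (taking the C–I bonding pair) generates a secondary carbocation.
Step 2: Carbocation rearrangement: a 1,2-hydride shift from the adjacent cyclohexyl carbon converts the initially-formed secondary cation into the more stable tertiary cation.
Step 3: Loss of a β-proton to a water molecule of the solvent: the C–H bonding pair collapses toward the cationic carbon to form the C=C π bond, yielding the alkene.
Total: 3 elementary steps.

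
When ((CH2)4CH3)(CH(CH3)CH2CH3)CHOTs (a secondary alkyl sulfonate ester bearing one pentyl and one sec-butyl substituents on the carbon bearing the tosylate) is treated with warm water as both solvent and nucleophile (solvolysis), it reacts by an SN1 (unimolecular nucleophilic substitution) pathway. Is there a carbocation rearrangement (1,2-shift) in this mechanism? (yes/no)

yes

The first-formed carbocation is secondary.
The adjacent sec-butyl carbon already bears 2 other carbon substituents and has a hydrogen to migrate; after a 1,2-hydride shift from that carbon the positive charge sits on a tertiary centre.
Tertiary is more stable than secondary, so the shift occurs.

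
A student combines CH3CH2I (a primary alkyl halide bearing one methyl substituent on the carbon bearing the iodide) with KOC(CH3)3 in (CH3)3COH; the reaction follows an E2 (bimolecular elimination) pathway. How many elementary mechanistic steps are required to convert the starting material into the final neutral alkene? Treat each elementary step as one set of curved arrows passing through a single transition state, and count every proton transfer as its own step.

1

Step 1: In one step, (CH3)3CO⁻ pulls off a β-proton, the C–I bond cleaves, and a C=C double bond forms between the α- and β-carbons (E2, anti elimination).
Total: 1 elementary step.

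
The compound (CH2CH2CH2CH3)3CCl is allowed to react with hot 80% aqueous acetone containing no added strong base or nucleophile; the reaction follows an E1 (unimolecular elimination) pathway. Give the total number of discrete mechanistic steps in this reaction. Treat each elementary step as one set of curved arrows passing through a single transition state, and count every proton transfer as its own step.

2

Step 1: Rate-determining heterolysis of the C–Cl bond gives Cl⁻ and a tertiary carbocation.
(No 1,2-shift: no single shift to an adjacent carbon would give a more stable cation.)
Step 2: Loss of a β-proton to a water molecule of the solvent: the C–H bonding pair collapses toward the cationic carbon to form the C=C π bond, yielding the alkene.
Total: 2 elementary steps.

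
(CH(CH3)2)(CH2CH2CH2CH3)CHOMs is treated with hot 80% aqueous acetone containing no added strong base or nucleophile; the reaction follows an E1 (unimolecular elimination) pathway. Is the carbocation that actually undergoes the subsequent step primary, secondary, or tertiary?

Step 1: The C–O bond breaks with both electrons going to the mesylate; MsO⁻ leaves and a secondary carbocation remains.
Step 2: A hydride (H with its bonding pair) migrates from the adjacent isopropyl carbon to the cationic centre — a 1,2-hydride shift — upgrading the secondary cation to a tertiary one.
The cation rearranges from secondary to tertiary via a 1,2-hydride shift from the adjacent isopropyl carbon; the tertiary cation is what reacts next.

tertiary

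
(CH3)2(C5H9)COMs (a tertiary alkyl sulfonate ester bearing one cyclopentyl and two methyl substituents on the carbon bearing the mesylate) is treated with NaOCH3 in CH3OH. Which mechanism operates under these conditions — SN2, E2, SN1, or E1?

E2

Conditions: a strong base with a tertiary substrate bearing a β-hydrogen.
These conditions are the textbook signature of the E2 pathway.
A strong (often hindered) base removes a β-H in concert with loss of the leaving group — bimolecular elimination.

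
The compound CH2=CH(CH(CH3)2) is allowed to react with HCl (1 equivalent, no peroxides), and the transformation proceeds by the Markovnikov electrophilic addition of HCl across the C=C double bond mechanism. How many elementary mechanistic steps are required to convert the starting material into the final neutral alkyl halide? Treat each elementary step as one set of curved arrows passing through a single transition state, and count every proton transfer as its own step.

Step 1: The π electrons of the C=C bond attack a proton of HCl; Markovnikov addition places the new C–H on the less-substituted alkene carbon, so the positive charge ends up on the more-substituted carbon — a secondary carbocation. The H–Cl bond breaks heterolytically, releasing Cl⁻.
Step 2: Carbocation rearrangement: a 1,2-hydride shift from the adjacent isopropyl carbon converts the initially-formed secondary cation into the more stable tertiary cation.
Step 3: Nucleophilic attack by Cl⁻ on the carbocation completes the addition, giving R–Cl.
Total: 3 elementary steps.

3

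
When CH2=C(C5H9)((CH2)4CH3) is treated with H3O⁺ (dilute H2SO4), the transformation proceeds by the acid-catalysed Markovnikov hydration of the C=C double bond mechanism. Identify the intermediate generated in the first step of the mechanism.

Step 1: Protonation of the alkene by H3O⁺: the π bond acts as the nucleophile and picks up H⁺, giving the more stable (Markovnikov) tertiary carbocation. H2O is released.
After step 1 the species present is a tertiary carbocation.

tertiary carbocation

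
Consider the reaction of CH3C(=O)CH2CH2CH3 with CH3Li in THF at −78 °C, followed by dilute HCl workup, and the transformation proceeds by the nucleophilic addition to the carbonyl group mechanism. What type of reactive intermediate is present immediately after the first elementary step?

Step 1: Nucleophilic addition: the carbanion-like carbon of CH3Li adds to the carbonyl carbon, pushing the π(C=O) electron pair onto oxygen and giving a tetrahedral alkoxide.
After step 1 the species present is a tetrahedral alkoxide intermediate.

tetrahedral alkoxide intermediate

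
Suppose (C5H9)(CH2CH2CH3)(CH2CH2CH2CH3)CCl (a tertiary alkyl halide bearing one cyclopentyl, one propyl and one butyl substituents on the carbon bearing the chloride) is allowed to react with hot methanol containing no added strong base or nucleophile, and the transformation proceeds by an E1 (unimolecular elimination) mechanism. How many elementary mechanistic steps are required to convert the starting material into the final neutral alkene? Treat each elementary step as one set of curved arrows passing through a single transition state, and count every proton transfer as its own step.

Step 1: Ionisation: the C–Cl σ-bond cleaves heterolytically; both bonding electrons depart with Cl⁻, leaving a tertiary carbocation at the α-carbon.
(No 1,2-shift: no single shift to an adjacent carbon would give a more stable cation.)
Step 2: A methanol molecule (solvent) deprotonates a β-carbon; as the C–H bond breaks, those electrons form the new alkene π bond.
Total: 2 elementary steps.

2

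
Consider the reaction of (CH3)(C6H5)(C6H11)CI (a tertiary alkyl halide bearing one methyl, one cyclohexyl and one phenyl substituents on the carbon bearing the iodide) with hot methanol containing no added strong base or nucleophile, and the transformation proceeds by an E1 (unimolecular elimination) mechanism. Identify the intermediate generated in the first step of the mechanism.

tertiary carbocation

Step 1: Ionisation: the C–I σ-bond cleaves heterolytically; both bonding electrons depart with I⁻, leaving a tertiary carbocation at the α-carbon.
After step 1 the species present is a tertiary carbocation.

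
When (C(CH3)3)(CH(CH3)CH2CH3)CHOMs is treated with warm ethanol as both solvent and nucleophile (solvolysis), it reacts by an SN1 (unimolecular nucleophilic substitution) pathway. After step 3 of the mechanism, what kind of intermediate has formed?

Step 1: Ionisation: the C–O σ-bond cleaves heterolytically; both bonding electrons depart with MsO⁻, leaving a secondary carbocation at the α-carbon.
Step 2: A 1,2-hydride shift from the adjacent sec-butyl carbon moves the positive charge from the secondary centre to an adjacent carbon, generating a more stable tertiary carbocation.
Step 3: Nucleophilic capture: the oxygen of CH3CH2OH bonds to the cationic carbon, producing an oxonium-ion intermediate.
After step 3 the species present is an oxonium ion.

oxonium ion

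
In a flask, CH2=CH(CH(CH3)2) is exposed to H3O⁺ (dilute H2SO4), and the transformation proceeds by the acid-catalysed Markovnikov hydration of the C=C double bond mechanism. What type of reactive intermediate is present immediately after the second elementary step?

Step 1: Protonation of the alkene by H3O⁺: the π bond acts as the nucleophile and picks up H⁺, giving the more stable (Markovnikov) secondary carbocation. H2O is released.
Step 2: A hydride (H with its bonding pair) migrates from the adjacent isopropyl carbon to the cationic centre — a 1,2-hydride shift — upgrading the secondary cation to a tertiary one.
After step 2 the species present is a tertiary carbocation.

tertiary carbocation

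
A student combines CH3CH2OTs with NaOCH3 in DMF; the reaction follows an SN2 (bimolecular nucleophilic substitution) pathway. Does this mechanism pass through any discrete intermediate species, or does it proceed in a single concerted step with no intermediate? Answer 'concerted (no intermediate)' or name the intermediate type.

Backside attack by CH3O⁻ on the carbon bearing the tosylate: the new C–O bond forms as the C–O bond breaks, with Walden inversion at carbon.
All bond changes occur in one transition state; no discrete intermediate is formed.

concerted (no intermediate)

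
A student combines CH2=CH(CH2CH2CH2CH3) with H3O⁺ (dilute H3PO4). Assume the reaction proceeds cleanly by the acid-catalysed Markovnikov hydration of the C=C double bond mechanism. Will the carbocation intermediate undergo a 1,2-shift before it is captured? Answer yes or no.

The first-formed carbocation is secondary.
No single 1,2-shift to an adjacent carbon would produce a more-substituted cation than the one already present, so no rearrangement occurs.

no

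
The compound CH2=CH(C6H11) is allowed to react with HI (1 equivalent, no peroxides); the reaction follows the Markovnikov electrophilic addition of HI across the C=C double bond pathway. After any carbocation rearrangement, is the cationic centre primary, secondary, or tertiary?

tertiary

Step 1: Protonation of the alkene by HI: the π bond acts as the nucleophile and picks up H⁺, giving the more stable (Markovnikov) secondary carbocation. The H–I bond breaks heterolytically, releasing I⁻.
Step 2: Carbocation rearrangement: a 1,2-hydride shift from the adjacent cyclohexyl carbon converts the initially-formed secondary cation into the more stable tertiary cation.
The cation rearranges from secondary to tertiary via a 1,2-hydride shift from the adjacent cyclohexyl carbon; the tertiary cation is what reacts next.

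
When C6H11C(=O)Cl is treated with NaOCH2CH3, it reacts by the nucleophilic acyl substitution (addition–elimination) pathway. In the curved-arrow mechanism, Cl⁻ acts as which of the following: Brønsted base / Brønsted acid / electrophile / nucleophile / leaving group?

leaving group

Step 2: An oxygen lone pair re-forms the C=O π bond as the C–Cl σ-bond breaks; Cl⁻ is expelled.
Cl⁻ departs with both electrons of the breaking σ-bond — that is the definition of a leaving group.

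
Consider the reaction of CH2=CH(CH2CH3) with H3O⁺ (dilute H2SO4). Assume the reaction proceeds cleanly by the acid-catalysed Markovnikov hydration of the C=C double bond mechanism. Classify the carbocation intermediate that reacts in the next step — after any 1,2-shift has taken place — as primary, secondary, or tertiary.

Step 1: The π electrons of the C=C bond attack a proton of H3O⁺; Markovnikov addition places the new C–H on the less-substituted alkene carbon, so the positive charge ends up on the more-substituted carbon — a secondary carbocation. H2O is released.
No single 1,2-shift to an adjacent carbon would give a more-substituted cation, so no rearrangement occurs.

secondary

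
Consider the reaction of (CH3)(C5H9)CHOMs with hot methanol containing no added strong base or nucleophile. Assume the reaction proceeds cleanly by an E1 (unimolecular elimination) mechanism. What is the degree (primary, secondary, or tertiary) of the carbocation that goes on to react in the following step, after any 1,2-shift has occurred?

tertiary

Step 1: Unassisted departure of MsO⁻ (taking the C–O bonding pair) generates a secondary carbocation.
Step 2: Carbocation rearrangement: a 1,2-hydride shift from the adjacent cyclopentyl carbon converts the initially-formed secondary cation into the more stable tertiary cation.
The cation rearranges from secondary to tertiary via a 1,2-hydride shift from the adjacent cyclopentyl carbon; the tertiary cation is what reacts next.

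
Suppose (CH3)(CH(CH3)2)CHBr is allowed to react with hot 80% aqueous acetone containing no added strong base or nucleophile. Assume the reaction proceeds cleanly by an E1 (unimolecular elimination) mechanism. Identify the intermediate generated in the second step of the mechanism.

Step 1: Unassisted departure of Br⁻ (taking the C–Br bonding pair) generates a secondary carbocation.
Step 2: A 1,2-hydride shift from the adjacent isopropyl carbon moves the positive charge from the secondary centre to an adjacent carbon, generating a more stable tertiary carbocation.
After step 2 the species present is a tertiary carbocation.

tertiary carbocation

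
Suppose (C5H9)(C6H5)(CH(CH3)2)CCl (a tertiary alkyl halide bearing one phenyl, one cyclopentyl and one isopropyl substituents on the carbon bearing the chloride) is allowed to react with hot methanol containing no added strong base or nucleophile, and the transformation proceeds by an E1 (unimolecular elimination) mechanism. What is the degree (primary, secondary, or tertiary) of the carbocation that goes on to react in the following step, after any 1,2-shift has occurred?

Step 1: Rate-determining heterolysis of the C–Cl bond gives Cl⁻ and a tertiary carbocation.
No single 1,2-shift to an adjacent carbon would give a more-substituted cation, so no rearrangement occurs.

tertiary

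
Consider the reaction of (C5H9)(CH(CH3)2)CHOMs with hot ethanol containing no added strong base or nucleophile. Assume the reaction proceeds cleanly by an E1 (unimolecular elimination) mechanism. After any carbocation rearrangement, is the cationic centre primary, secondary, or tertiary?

tertiary

Step 1: The C–O bond breaks with both electrons going to the mesylate; MsO⁻ leaves and a secondary carbocation remains.
Step 2: A 1,2-hydride shift from the adjacent isopropyl carbon moves the positive charge from the secondary centre to an adjacent carbon, generating a more stable tertiary carbocation.
The cation rearranges from secondary to tertiary via a 1,2-hydride shift from the adjacent isopropyl carbon; the tertiary cation is what reacts next.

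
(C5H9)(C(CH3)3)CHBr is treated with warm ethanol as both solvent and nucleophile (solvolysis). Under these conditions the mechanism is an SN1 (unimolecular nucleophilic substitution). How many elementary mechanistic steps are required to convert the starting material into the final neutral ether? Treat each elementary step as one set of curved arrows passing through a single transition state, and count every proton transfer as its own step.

4

Step 1: Rate-determining heterolysis of the C–Br bond gives Br⁻ and a secondary carbocation.
Step 2: A hydride (H with its bonding pair) migrates from the adjacent cyclopentyl carbon to the cationic centre — a 1,2-hydride shift — upgrading the secondary cation to a tertiary one.
Step 3: CH3CH2OH donates an oxygen lone pair into the empty p orbital of the cation, giving a protonated ether (an oxonium ion).
Step 4: Proton transfer from the O–H of the oxonium ion to a solvent molecule delivers the neutral ether.
Total: 4 elementary steps.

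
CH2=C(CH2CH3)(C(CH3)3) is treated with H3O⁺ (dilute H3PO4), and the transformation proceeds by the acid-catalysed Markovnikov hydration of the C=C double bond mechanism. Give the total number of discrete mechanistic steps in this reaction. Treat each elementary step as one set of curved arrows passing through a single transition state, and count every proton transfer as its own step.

Step 1: Electrophilic addition begins with the π(C=C) electrons forming a bond to the proton of H3O⁺. Following Markovnikov's rule, the resulting cation is tertiary. H2O is released.
(No 1,2-shift: no single shift to an adjacent carbon would give a more stable cation.)
Step 2: Water acts as the nucleophile: an oxygen lone pair bonds to the cationic carbon, giving an oxonium-ion intermediate.
Step 3: H2O removes a proton from the oxonium oxygen, regenerating H3O⁺ and giving the neutral alcohol.
Total: 3 elementary steps.

3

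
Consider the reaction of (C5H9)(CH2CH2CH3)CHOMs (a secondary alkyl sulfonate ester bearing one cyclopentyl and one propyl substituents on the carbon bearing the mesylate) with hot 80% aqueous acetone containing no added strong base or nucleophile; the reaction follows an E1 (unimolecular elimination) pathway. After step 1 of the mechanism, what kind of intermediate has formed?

secondary carbocation

Step 1: Unassisted departure of MsO⁻ (taking the C–O bonding pair) generates a secondary carbocation.
After step 1 the species present is a secondary carbocation.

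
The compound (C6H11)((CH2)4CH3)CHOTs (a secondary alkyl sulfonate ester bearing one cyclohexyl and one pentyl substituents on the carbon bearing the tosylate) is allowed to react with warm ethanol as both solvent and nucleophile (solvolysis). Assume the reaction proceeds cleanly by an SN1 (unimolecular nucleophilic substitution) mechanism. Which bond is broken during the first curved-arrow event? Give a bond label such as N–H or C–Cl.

C–O

Step 1: The C–O bond breaks with both electrons going to the tosylate; TsO⁻ leaves and a secondary carbocation remains.
The bond broken in this step is the C–O bond.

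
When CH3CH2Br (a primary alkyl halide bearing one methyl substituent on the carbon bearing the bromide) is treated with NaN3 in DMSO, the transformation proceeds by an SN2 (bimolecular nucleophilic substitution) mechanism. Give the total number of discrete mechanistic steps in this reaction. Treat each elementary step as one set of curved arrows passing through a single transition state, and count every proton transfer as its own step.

Step 1: The azide nucleophile donates a lone pair from N to the α-carbon in a backside attack; simultaneously the C–Br σ-bond breaks and both of its electrons leave with Br⁻. One concerted step with inversion of configuration.
Total: 1 elementary step.

1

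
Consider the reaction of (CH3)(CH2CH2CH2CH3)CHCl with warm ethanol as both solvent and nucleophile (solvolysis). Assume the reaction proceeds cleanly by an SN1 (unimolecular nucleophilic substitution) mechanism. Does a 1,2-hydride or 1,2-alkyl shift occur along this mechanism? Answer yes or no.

no

The first-formed carbocation is secondary.
No single 1,2-shift to an adjacent carbon would produce a more-substituted cation than the one already present, so no rearrangement occurs.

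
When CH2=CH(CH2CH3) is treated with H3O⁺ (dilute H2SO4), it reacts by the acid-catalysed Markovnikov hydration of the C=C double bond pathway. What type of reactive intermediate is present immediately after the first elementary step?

Step 1: The π electrons of the C=C bond attack a proton of H3O⁺; Markovnikov addition places the new C–H on the less-substituted alkene carbon, so the positive charge ends up on the more-substituted carbon — a secondary carbocation. H2O is released.
After step 1 the species present is a secondary carbocation.

secondary carbocation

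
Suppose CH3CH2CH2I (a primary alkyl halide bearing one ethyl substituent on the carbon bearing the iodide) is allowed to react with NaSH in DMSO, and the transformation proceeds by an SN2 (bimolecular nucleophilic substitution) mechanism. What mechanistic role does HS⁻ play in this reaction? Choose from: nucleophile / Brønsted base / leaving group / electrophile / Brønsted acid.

nucleophile

Step 1: The hydrosulfide nucleophile donates a lone pair from S to the α-carbon in a backside attack; simultaneously the C–I σ-bond breaks and both of its electrons leave with I⁻. One concerted step with inversion of configuration.
HS⁻ donates an electron pair to form a new σ-bond to carbon — it is the nucleophile.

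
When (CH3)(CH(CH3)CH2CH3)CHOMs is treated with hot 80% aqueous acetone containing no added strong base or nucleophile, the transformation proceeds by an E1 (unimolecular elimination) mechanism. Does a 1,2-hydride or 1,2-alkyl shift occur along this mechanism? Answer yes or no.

yes

The first-formed carbocation is secondary.
The adjacent sec-butyl carbon already bears 2 other carbon substituents and has a hydrogen to migrate; after a 1,2-hydride shift from that carbon the positive charge sits on a tertiary centre.
Tertiary is more stable than secondary, so the shift occurs.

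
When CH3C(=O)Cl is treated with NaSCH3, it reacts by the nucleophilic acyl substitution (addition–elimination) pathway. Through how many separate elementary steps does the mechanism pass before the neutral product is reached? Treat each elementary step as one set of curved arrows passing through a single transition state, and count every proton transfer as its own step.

Step 1: CH3S⁻ adds to the carbonyl carbon; the C=O π electrons shift onto oxygen and a tetrahedral alkoxide intermediate forms.
Step 2: An oxygen lone pair re-forms the C=O π bond as the C–Cl σ-bond breaks; Cl⁻ is expelled.
Total: 2 elementary steps.

2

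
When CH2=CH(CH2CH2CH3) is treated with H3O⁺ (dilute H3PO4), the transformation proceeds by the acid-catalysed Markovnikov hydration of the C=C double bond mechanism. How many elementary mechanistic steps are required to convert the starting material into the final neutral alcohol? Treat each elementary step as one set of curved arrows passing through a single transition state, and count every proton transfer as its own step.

3

Step 1: Protonation of the alkene by H3O⁺: the π bond acts as the nucleophile and picks up H⁺, giving the more stable (Markovnikov) secondary carbocation. H2O is released.
(No 1,2-shift: no single shift to an adjacent carbon would give a more stable cation.)
Step 2: Water acts as the nucleophile: an oxygen lone pair bonds to the cationic carbon, giving an oxonium-ion intermediate.
Step 3: Deprotonation of the oxonium ion by a water molecule delivers the neutral alcohol and regenerates the acid catalyst.
Total: 3 elementary steps.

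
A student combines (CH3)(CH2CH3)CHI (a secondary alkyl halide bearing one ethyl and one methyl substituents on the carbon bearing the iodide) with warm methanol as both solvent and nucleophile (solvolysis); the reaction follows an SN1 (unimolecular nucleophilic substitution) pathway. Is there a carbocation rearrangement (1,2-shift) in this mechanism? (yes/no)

no

The first-formed carbocation is secondary.
No single 1,2-shift to an adjacent carbon would produce a more-substituted cation than the one already present, so no rearrangement occurs.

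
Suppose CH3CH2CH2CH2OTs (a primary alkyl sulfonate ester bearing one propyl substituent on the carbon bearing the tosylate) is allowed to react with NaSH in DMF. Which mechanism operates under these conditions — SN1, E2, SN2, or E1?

SN2

Conditions: a primary substrate with a strong nucleophile in the polar aprotic solvent DMF.
These conditions are the textbook signature of the SN2 pathway.
An unhindered substrate with a strong nucleophile in a polar aprotic solvent favours one-step backside displacement.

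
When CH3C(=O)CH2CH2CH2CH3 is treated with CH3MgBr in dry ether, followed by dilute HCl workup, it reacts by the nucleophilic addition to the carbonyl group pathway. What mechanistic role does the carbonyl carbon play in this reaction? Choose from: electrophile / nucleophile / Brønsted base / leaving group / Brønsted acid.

electrophile

Step 1: Nucleophilic addition: the carbanion-like carbon of CH3MgBr adds to the carbonyl carbon, pushing the π(C=O) electron pair onto oxygen and giving a tetrahedral alkoxide.
The carbonyl carbon accepts an electron pair into an empty or π* orbital — it is the electrophile.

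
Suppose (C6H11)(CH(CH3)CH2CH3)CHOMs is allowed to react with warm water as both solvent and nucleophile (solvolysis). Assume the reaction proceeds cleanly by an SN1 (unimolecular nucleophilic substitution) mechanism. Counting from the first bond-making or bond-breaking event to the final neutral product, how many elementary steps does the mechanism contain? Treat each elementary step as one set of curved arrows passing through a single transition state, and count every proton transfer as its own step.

Step 1: The C–O bond breaks with both electrons going to the mesylate; MsO⁻ leaves and a secondary carbocation remains.
Step 2: Carbocation rearrangement: a 1,2-hydride shift from the adjacent sec-butyl carbon converts the initially-formed secondary cation into the more stable tertiary cation.
Step 3: Nucleophilic capture: the oxygen of H2O bonds to the cationic carbon, producing an oxonium-ion intermediate.
Step 4: Proton transfer from the O–H of the oxonium ion to a solvent molecule delivers the neutral alcohol.
Total: 4 elementary steps.

4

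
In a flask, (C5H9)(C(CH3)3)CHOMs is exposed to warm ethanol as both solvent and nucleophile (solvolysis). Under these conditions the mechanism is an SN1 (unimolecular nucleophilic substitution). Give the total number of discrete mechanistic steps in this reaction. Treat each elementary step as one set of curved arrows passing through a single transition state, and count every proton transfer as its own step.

Step 1: The C–O bond breaks with both electrons going to the mesylate; MsO⁻ leaves and a secondary carbocation remains.
Step 2: A hydride (H with its bonding pair) migrates from the adjacent cyclopentyl carbon to the cationic centre — a 1,2-hydride shift — upgrading the secondary cation to a tertiary one.
Step 3: CH3CH2OH donates an oxygen lone pair into the empty p orbital of the cation, giving a protonated ether (an oxonium ion).
Step 4: Deprotonation of the oxonium oxygen by solvent ethanol yields the neutral ether.
Total: 4 elementary steps.

4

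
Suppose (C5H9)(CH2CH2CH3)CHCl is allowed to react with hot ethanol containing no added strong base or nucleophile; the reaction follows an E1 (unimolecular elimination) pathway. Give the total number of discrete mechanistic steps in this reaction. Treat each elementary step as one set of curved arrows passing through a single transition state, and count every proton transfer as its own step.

Step 1: The C–Cl bond breaks with both electrons going to the chloride; Cl⁻ leaves and a secondary carbocation remains.
Step 2: Carbocation rearrangement: a 1,2-hydride shift from the adjacent cyclopentyl carbon converts the initially-formed secondary cation into the more stable tertiary cation.
Step 3: Loss of a β-proton to an ethanol molecule of the solvent: the C–H bonding pair collapses toward the cationic carbon to form the C=C π bond, yielding the alkene.
Total: 3 elementary steps.

3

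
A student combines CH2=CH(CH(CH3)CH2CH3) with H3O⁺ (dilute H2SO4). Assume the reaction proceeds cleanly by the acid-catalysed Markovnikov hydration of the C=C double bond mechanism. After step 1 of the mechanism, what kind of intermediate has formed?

secondary carbocation

Step 1: Protonation of the alkene by H3O⁺: the π bond acts as the nucleophile and picks up H⁺, giving the more stable (Markovnikov) secondary carbocation. H2O is released.
After step 1 the species present is a secondary carbocation.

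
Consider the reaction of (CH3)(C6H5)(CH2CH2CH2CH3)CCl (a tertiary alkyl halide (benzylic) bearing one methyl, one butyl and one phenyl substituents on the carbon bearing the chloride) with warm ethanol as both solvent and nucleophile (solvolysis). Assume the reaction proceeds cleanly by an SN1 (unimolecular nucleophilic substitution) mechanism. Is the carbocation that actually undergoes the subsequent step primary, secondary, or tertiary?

Step 1: Rate-determining heterolysis of the C–Cl bond gives Cl⁻ and a tertiary carbocation.
No single 1,2-shift to an adjacent carbon would give a more-substituted cation, so no rearrangement occurs.

tertiary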